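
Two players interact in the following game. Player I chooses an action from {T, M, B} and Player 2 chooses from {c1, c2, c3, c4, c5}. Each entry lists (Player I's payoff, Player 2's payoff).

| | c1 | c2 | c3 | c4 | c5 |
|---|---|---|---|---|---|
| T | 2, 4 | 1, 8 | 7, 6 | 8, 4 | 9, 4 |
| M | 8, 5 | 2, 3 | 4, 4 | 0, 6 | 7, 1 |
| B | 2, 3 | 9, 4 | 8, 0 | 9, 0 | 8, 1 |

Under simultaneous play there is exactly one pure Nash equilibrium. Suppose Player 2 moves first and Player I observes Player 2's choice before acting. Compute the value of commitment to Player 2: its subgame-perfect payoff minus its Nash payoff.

1

Backward induction with Player 2 moving first.
- c1: Player I compares 2, 8, 2 and picks M; Player 2 would get 5.
- c2: Player I compares 1, 2, 9 and picks B; Player 2 would get 4.
- c3: Player I compares 7, 4, 8 and picks B; Player 2 would get 0.
- c4: Player I compares 8, 0, 9 and picks B; Player 2 would get 0.
- c5: Player I compares 9, 7, 8 and picks T; Player 2 would get 4.
Among 5, 4, 0, 0, 4, the best is 5 at c1. Subgame-perfect outcome: (M, c1) with payoffs (8, 5).
Under simultaneous play:
Player I's best replies: c1→M; c2→B; c3→B; c4→B; c5→T.
Player 2's best replies: T→c2; M→c4; B→c2.
Only (B, c2) has each player best-responding; Nash payoffs (9, 4).
Player 2's commitment gain: 5 − 4 = 1.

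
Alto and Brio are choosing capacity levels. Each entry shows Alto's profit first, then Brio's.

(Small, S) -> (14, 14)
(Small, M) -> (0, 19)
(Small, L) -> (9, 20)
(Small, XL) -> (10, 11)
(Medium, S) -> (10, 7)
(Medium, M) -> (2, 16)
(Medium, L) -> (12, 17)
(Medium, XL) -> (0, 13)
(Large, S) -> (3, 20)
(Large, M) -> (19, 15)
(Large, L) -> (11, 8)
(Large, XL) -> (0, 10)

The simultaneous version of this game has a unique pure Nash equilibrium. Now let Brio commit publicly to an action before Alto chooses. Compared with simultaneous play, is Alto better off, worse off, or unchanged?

Backward induction with Brio moving first.
- S → Alto plays Small (best of 14, 10, 3); Brio gets 14.
- M → Alto plays Large (best of 0, 2, 19); Brio gets 15.
- L → Alto plays Medium (best of 9, 12, 11); Brio gets 17.
- XL → Alto plays Small (best of 10, 0, 0); Brio gets 11.
Maximizing over 14, 15, 17, 11, Brio chooses L. Subgame-perfect outcome: (Medium, L) with payoffs (12, 17).
For the simultaneous game, intersect best replies.
Alto's best replies: S→Small; M→Large; L→Medium; XL→Small.
Brio's best replies: Small→L; Medium→L; Large→S.
Only (Medium, L) has each player best-responding; Nash payoffs (12, 17).
Alto earns 12 sequentially versus 12 at the Nash outcome: unchanged.

unchanged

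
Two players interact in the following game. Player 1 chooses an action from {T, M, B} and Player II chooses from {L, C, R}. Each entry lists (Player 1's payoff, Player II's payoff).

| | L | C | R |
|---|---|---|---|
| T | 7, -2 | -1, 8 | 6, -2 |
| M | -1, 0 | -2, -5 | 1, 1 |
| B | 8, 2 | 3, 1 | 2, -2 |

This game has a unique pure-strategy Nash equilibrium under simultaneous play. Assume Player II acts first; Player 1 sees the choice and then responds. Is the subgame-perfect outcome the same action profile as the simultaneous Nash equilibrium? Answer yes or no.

Solve by backward induction (Player II leads).
- L: BR = B, leader payoff 2.
- C: BR = B, leader payoff 1.
- R: BR = T, leader payoff -2.
Player II's induced payoffs are 2, 1, -2, so Player II commits to L. Subgame-perfect outcome: (B, L) with payoffs (8, 2).
Under simultaneous play:
Player 1's best replies: L→B; C→B; R→T.
Player II's best replies: T→C; M→R; B→L.
The unique mutual best reply is (B, L), giving (8, 2).
Sequential outcome (B, L) coincides with the Nash profile (B, L).

yes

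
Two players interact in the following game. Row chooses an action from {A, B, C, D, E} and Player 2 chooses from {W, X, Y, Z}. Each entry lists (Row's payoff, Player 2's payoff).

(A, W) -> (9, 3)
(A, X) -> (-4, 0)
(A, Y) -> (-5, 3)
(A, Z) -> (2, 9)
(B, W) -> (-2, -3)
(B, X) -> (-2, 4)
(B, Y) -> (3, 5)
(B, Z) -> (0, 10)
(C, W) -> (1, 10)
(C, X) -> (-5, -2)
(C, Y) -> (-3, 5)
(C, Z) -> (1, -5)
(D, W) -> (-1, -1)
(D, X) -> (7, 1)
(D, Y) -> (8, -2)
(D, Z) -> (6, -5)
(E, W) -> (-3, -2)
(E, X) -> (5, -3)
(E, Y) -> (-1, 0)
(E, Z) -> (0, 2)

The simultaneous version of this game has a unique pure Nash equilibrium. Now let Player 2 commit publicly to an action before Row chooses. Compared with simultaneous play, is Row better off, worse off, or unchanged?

Row best-responds to each possible Player 2 move:
- W → Row plays A (best of 9, -2, 1, -1, -3); Player 2 gets 3.
- X → Row plays D (best of -4, -2, -5, 7, 5); Player 2 gets 1.
- Y → Row plays D (best of -5, 3, -3, 8, -1); Player 2 gets -2.
- Z → Row plays D (best of 2, 0, 1, 6, 0); Player 2 gets -5.
Player 2's induced payoffs are 3, 1, -2, -5, so Player 2 commits to W. Subgame-perfect outcome: (A, W) with payoffs (9, 3).
Now find the simultaneous Nash equilibrium.
Row's best replies: W→A; X→D; Y→D; Z→D.
Player 2's best replies: A→Z; B→Z; C→W; D→X; E→Z.
The unique mutual best reply is (D, X), giving (7, 1).
Row earns 9 sequentially versus 7 at the Nash outcome: better off.

better off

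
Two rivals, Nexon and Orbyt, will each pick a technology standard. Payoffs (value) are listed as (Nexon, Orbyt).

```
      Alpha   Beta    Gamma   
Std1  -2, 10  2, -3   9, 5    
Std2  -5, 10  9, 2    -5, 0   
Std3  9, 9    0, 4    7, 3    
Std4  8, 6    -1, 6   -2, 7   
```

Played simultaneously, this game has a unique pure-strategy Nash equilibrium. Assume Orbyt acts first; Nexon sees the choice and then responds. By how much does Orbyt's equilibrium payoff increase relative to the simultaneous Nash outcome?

Backward induction with Orbyt moving first.
- Alpha: Nexon compares -2, -5, 9, 8 and picks Std3; Orbyt would get 9.
- Beta: Nexon compares 2, 9, 0, -1 and picks Std2; Orbyt would get 2.
- Gamma: Nexon compares 9, -5, 7, -2 and picks Std1; Orbyt would get 5.
Orbyt's induced payoffs are 9, 2, 5, so Orbyt commits to Alpha. Subgame-perfect outcome: (Std3, Alpha) with payoffs (9, 9).
Now find the simultaneous Nash equilibrium.
Nexon's best replies: Alpha→Std3; Beta→Std2; Gamma→Std1.
Orbyt's best replies: Std1→Alpha; Std2→Alpha; Std3→Alpha; Std4→Gamma.
Only (Std3, Alpha) has each player best-responding; Nash payoffs (9, 9).
Orbyt's commitment gain: 9 − 9 = 0.

0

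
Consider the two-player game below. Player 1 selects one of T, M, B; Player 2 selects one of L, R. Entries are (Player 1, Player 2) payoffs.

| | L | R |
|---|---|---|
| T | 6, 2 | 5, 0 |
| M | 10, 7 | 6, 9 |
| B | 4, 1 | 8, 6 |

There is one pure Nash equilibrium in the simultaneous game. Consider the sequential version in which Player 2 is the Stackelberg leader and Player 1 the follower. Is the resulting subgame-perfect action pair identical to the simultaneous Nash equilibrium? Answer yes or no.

Solve by backward induction (Player 2 leads).
- L: Player 1 compares 6, 10, 4 and picks M; Player 2 would get 7.
- R: Player 1 compares 5, 6, 8 and picks B; Player 2 would get 6.
Player 2's induced payoffs are 7, 6, so Player 2 commits to L. Subgame-perfect outcome: (M, L) with payoffs (10, 7).
Now find the simultaneous Nash equilibrium.
Player 1's best replies: L→M; R→B.
Player 2's best replies: T→L; M→R; B→R.
Only (B, R) has each player best-responding; Nash payoffs (8, 6).
Sequential outcome (M, L) differs from the Nash profile (B, R).

no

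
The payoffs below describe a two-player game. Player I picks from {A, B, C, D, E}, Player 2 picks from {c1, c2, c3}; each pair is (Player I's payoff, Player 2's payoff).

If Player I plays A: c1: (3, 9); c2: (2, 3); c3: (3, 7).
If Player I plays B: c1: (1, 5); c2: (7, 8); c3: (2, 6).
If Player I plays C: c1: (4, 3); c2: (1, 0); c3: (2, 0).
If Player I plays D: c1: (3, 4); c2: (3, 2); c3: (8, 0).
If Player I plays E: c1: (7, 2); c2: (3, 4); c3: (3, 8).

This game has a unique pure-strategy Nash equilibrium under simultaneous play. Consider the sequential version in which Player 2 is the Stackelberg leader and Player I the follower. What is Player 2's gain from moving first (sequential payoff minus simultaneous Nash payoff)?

0

Solve by backward induction (Player 2 leads).
- c1: BR = E, leader payoff 2.
- c2: BR = B, leader payoff 8.
- c3: BR = D, leader payoff 0.
Among 2, 8, 0, the best is 8 at c2. Subgame-perfect outcome: (B, c2) with payoffs (7, 8).
For the simultaneous game, intersect best replies.
Player I's best replies: c1→E; c2→B; c3→D.
Player 2's best replies: A→c1; B→c2; C→c1; D→c1; E→c3.
Only (B, c2) has each player best-responding; Nash payoffs (7, 8).
Player 2's commitment gain: 8 − 8 = 0.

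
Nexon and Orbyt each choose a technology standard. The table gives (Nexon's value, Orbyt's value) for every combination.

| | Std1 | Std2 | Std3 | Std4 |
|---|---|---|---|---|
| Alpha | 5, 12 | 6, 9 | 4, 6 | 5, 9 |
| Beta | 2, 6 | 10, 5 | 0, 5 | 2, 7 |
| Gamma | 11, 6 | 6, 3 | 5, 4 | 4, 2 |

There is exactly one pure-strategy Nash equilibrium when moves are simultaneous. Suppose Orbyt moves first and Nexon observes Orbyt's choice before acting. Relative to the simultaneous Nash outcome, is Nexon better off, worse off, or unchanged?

worse off

Backward induction with Orbyt moving first.
- Std1: BR = Gamma, leader payoff 6.
- Std2: BR = Beta, leader payoff 5.
- Std3: BR = Gamma, leader payoff 4.
- Std4: BR = Alpha, leader payoff 9.
Among 6, 5, 4, 9, the best is 9 at Std4. Subgame-perfect outcome: (Alpha, Std4) with payoffs (5, 9).
Now find the simultaneous Nash equilibrium.
Nexon's best replies: Std1→Gamma; Std2→Beta; Std3→Gamma; Std4→Alpha.
Orbyt's best replies: Alpha→Std1; Beta→Std4; Gamma→Std1.
Only (Gamma, Std1) has each player best-responding; Nash payoffs (11, 6).
Nexon earns 5 sequentially versus 11 at the Nash outcome: worse off.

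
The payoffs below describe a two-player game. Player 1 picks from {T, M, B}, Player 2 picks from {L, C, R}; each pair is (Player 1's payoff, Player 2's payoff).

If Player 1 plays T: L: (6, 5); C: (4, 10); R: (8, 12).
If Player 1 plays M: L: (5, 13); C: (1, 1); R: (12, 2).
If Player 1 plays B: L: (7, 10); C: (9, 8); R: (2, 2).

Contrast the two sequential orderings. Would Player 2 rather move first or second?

second

If Player 1 leads: Player 2's best replies are T→R, M→L, B→L; Player 1's induced payoffs 8, 5, 7; outcome (T, R), payoffs (8, 12).
If Player 2 leads: Player 1's best replies are L→B, C→B, R→M; Player 2's induced payoffs 10, 8, 2; outcome (B, L), payoffs (7, 10).
Player 2 gets 10 moving first and 12 moving second, so Player 2 prefers to move second.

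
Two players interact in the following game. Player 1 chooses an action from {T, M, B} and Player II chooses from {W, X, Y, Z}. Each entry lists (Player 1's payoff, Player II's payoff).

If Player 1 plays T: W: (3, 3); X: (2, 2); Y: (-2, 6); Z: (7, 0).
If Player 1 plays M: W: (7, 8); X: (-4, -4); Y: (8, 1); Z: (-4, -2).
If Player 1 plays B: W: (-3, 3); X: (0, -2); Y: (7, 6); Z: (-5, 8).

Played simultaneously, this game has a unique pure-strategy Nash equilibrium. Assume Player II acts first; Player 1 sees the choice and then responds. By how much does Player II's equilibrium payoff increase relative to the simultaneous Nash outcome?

Backward induction with Player II moving first.
- W: Player 1 compares 3, 7, -3 and picks M; Player II would get 8.
- X: Player 1 compares 2, -4, 0 and picks T; Player II would get 2.
- Y: Player 1 compares -2, 8, 7 and picks M; Player II would get 1.
- Z: Player 1 compares 7, -4, -5 and picks T; Player II would get 0.
Among 8, 2, 1, 0, the best is 8 at W. Subgame-perfect outcome: (M, W) with payoffs (7, 8).
For the simultaneous game, intersect best replies.
Player 1's best replies: W→M; X→T; Y→M; Z→T.
Player II's best replies: T→Y; M→W; B→Z.
The unique mutual best reply is (M, W), giving (7, 8).
Player II's commitment gain: 8 − 8 = 0.

0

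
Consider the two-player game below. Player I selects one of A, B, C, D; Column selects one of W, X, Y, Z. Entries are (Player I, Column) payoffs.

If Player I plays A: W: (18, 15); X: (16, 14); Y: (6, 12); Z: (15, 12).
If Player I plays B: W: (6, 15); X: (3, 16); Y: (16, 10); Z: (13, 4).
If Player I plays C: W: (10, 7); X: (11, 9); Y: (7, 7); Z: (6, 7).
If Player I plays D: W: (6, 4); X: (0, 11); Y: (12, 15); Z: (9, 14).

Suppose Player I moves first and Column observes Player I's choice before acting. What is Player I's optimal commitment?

Work backward from Column's decision.
- A: Column compares 15, 14, 12, 12 and picks W; Player I would get 18.
- B: Column compares 15, 16, 10, 4 and picks X; Player I would get 3.
- C: Column compares 7, 9, 7, 7 and picks X; Player I would get 11.
- D: Column compares 4, 11, 15, 14 and picks Y; Player I would get 12.
Among 18, 3, 11, 12, the best is 18 at A. Subgame-perfect outcome: (A, W) with payoffs (18, 15).

A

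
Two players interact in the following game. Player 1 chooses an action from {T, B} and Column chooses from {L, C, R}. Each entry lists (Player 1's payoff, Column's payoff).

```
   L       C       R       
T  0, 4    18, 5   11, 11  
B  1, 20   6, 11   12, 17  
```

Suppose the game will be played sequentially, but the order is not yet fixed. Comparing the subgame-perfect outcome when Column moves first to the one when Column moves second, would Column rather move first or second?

If Player 1 leads: Column's best replies are T→R, B→L; Player 1's induced payoffs 11, 1; outcome (T, R), payoffs (11, 11).
If Column leads: Player 1's best replies are L→B, C→T, R→B; Column's induced payoffs 20, 5, 17; outcome (B, L), payoffs (1, 20).
Column gets 20 moving first and 11 moving second, so Column prefers to move first.

first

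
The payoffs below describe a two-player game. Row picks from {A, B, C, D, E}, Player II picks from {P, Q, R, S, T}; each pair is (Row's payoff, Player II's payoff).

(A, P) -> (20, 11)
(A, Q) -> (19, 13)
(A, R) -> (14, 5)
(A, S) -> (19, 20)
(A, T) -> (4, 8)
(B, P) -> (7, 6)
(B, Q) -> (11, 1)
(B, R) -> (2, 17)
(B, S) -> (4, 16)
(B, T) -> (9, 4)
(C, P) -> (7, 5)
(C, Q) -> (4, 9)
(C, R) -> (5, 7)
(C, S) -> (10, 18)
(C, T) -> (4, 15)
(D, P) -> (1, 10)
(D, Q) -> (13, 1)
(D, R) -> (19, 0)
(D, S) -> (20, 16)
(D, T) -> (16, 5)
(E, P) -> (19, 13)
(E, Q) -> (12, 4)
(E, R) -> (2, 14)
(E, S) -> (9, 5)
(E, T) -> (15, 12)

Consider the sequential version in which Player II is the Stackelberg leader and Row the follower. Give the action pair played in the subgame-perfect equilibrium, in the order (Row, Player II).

(D, S)

Backward induction with Player II moving first.
- P → Row plays A (best of 20, 7, 7, 1, 19); Player II gets 11.
- Q → Row plays A (best of 19, 11, 4, 13, 12); Player II gets 13.
- R → Row plays D (best of 14, 2, 5, 19, 2); Player II gets 0.
- S → Row plays D (best of 19, 4, 10, 20, 9); Player II gets 16.
- T → Row plays D (best of 4, 9, 4, 16, 15); Player II gets 5.
Among 11, 13, 0, 16, 5, the best is 16 at S. Subgame-perfect outcome: (D, S) with payoffs (20, 16).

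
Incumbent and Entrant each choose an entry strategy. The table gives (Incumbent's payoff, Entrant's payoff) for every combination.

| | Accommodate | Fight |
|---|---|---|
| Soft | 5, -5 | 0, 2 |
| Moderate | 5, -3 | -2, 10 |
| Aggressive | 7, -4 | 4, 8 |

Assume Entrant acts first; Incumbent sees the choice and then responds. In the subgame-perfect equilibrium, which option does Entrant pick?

Fight

Work backward from Incumbent's decision.
- Accommodate → Incumbent plays Aggressive (best of 5, 5, 7); Entrant gets -4.
- Fight → Incumbent plays Aggressive (best of 0, -2, 4); Entrant gets 8.
Among -4, 8, the best is 8 at Fight. Subgame-perfect outcome: (Aggressive, Fight) with payoffs (4, 8).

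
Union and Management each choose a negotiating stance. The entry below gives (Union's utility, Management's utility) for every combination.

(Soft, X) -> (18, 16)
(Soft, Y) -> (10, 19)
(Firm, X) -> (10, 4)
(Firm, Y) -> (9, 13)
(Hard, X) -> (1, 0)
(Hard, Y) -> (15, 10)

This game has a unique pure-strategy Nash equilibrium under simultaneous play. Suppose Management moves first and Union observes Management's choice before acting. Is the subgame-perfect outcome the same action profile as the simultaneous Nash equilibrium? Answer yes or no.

Union best-responds to each possible Management move:
- X: BR = Soft, leader payoff 16.
- Y: BR = Hard, leader payoff 10.
Among 16, 10, the best is 16 at X. Subgame-perfect outcome: (Soft, X) with payoffs (18, 16).
For the simultaneous game, intersect best replies.
Union's best replies: X→Soft; Y→Hard.
Management's best replies: Soft→Y; Firm→Y; Hard→Y.
The unique mutual best reply is (Hard, Y), giving (15, 10).
Sequential outcome (Soft, X) differs from the Nash profile (Hard, Y).

no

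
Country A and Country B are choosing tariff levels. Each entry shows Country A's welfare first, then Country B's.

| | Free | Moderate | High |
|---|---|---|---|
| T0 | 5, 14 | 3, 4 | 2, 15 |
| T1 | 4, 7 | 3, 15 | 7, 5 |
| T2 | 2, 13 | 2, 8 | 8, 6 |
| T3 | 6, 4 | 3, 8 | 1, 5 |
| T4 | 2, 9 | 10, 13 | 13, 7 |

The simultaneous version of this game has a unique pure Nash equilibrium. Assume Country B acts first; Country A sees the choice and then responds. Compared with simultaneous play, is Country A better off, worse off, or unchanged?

unchanged

Work backward from Country A's decision.
- Free: BR = T3, leader payoff 4.
- Moderate: BR = T4, leader payoff 13.
- High: BR = T4, leader payoff 7.
Maximizing over 4, 13, 7, Country B chooses Moderate. Subgame-perfect outcome: (T4, Moderate) with payoffs (10, 13).
Now find the simultaneous Nash equilibrium.
Country A's best replies: Free→T3; Moderate→T4; High→T4.
Country B's best replies: T0→High; T1→Moderate; T2→Free; T3→Moderate; T4→Moderate.
Only (T4, Moderate) has each player best-responding; Nash payoffs (10, 13).
Country A earns 10 sequentially versus 10 at the Nash outcome: unchanged.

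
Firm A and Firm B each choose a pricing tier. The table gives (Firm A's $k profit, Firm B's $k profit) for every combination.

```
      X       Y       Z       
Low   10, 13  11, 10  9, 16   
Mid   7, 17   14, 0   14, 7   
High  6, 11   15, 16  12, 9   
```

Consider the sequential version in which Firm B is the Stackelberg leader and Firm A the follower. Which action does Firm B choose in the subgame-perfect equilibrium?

Y

Work backward from Firm A's decision.
- X → Firm A plays Low (best of 10, 7, 6); Firm B gets 13.
- Y → Firm A plays High (best of 11, 14, 15); Firm B gets 16.
- Z → Firm A plays Mid (best of 9, 14, 12); Firm B gets 7.
Firm B's induced payoffs are 13, 16, 7, so Firm B commits to Y. Subgame-perfect outcome: (High, Y) with payoffs (15, 16).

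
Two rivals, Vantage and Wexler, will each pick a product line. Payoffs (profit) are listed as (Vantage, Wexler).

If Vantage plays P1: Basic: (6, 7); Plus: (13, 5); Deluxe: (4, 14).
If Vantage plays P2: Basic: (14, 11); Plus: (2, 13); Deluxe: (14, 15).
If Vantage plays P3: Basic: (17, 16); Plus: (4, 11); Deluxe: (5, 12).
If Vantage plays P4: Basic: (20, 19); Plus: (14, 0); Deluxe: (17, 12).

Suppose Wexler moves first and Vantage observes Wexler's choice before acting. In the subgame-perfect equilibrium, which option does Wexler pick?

Basic

Solve by backward induction (Wexler leads).
- Basic → Vantage plays P4 (best of 6, 14, 17, 20); Wexler gets 19.
- Plus → Vantage plays P4 (best of 13, 2, 4, 14); Wexler gets 0.
- Deluxe → Vantage plays P4 (best of 4, 14, 5, 17); Wexler gets 12.
Among 19, 0, 12, the best is 19 at Basic. Subgame-perfect outcome: (P4, Basic) with payoffs (20, 19).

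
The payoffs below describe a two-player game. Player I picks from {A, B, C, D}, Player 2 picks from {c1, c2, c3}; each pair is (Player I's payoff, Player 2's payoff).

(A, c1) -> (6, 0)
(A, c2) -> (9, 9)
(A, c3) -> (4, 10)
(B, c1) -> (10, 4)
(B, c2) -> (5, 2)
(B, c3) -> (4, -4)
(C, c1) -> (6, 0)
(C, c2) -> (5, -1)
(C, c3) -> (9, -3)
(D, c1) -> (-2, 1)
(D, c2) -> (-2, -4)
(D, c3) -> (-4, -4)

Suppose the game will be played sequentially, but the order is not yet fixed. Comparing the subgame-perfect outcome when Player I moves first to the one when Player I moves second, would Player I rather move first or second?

first

If Player I leads: Player 2's best replies are A→c3, B→c1, C→c1, D→c1; Player I's induced payoffs 4, 10, 6, -2; outcome (B, c1), payoffs (10, 4).
If Player 2 leads: Player I's best replies are c1→B, c2→A, c3→C; Player 2's induced payoffs 4, 9, -3; outcome (A, c2), payoffs (9, 9).
Player I gets 10 moving first and 9 moving second, so Player I prefers to move first.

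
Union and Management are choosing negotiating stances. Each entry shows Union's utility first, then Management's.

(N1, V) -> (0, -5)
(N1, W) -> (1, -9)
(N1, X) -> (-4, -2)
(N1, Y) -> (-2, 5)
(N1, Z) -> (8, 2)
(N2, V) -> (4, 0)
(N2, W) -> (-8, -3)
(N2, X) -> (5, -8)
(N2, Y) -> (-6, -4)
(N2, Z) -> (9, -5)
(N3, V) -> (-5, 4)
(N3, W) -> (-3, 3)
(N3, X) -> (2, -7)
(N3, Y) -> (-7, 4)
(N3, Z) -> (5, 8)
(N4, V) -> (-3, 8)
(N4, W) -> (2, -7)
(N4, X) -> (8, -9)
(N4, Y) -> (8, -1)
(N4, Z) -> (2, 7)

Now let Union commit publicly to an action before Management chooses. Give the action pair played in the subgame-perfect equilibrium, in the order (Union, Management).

(N3, Z)

Work backward from Management's decision.
- N1 → Management plays Y (best of -5, -9, -2, 5, 2); Union gets -2.
- N2 → Management plays V (best of 0, -3, -8, -4, -5); Union gets 4.
- N3 → Management plays Z (best of 4, 3, -7, 4, 8); Union gets 5.
- N4 → Management plays V (best of 8, -7, -9, -1, 7); Union gets -3.
Among -2, 4, 5, -3, the best is 5 at N3. Subgame-perfect outcome: (N3, Z) with payoffs (5, 8).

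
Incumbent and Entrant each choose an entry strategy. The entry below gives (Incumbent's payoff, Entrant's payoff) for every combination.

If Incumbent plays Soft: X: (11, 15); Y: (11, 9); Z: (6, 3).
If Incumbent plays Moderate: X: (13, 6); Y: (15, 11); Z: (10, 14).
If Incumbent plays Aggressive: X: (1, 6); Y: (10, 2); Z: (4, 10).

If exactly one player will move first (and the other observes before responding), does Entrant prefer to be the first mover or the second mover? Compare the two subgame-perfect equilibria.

second

If Incumbent leads: Entrant's best replies are Soft→X, Moderate→Z, Aggressive→Z; Incumbent's induced payoffs 11, 10, 4; outcome (Soft, X), payoffs (11, 15).
If Entrant leads: Incumbent's best replies are X→Moderate, Y→Moderate, Z→Moderate; Entrant's induced payoffs 6, 11, 14; outcome (Moderate, Z), payoffs (10, 14).
Entrant gets 14 moving first and 15 moving second, so Entrant prefers to move second.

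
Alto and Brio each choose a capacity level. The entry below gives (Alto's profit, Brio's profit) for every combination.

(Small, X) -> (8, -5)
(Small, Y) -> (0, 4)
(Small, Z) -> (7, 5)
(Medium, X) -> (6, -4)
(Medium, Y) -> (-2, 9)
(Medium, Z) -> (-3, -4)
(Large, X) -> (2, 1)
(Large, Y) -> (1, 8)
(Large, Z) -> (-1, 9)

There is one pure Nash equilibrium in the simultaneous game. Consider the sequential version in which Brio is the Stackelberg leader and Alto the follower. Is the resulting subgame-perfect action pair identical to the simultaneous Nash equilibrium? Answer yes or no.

no

Work backward from Alto's decision.
- X: BR = Small, leader payoff -5.
- Y: BR = Large, leader payoff 8.
- Z: BR = Small, leader payoff 5.
Brio's induced payoffs are -5, 8, 5, so Brio commits to Y. Subgame-perfect outcome: (Large, Y) with payoffs (1, 8).
Now find the simultaneous Nash equilibrium.
Alto's best replies: X→Small; Y→Large; Z→Small.
Brio's best replies: Small→Z; Medium→Y; Large→Z.
Only (Small, Z) has each player best-responding; Nash payoffs (7, 5).
Sequential outcome (Large, Y) differs from the Nash profile (Small, Z).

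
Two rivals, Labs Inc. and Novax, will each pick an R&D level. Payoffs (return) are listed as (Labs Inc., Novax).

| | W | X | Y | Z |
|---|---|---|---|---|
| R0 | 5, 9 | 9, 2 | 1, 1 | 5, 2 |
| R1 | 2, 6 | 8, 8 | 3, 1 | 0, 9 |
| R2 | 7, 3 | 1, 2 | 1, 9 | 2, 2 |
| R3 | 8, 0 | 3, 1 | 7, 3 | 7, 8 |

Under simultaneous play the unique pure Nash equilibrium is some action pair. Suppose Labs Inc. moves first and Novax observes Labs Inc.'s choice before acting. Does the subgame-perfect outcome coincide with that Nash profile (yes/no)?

yes

Novax best-responds to each possible Labs Inc. move:
- R0: BR = W, leader payoff 5.
- R1: BR = Z, leader payoff 0.
- R2: BR = Y, leader payoff 1.
- R3: BR = Z, leader payoff 7.
Labs Inc.'s induced payoffs are 5, 0, 1, 7, so Labs Inc. commits to R3. Subgame-perfect outcome: (R3, Z) with payoffs (7, 8).
Now find the simultaneous Nash equilibrium.
Labs Inc.'s best replies: W→R3; X→R0; Y→R3; Z→R3.
Novax's best replies: R0→W; R1→Z; R2→Y; R3→Z.
Only (R3, Z) has each player best-responding; Nash payoffs (7, 8).
Sequential outcome (R3, Z) coincides with the Nash profile (R3, Z).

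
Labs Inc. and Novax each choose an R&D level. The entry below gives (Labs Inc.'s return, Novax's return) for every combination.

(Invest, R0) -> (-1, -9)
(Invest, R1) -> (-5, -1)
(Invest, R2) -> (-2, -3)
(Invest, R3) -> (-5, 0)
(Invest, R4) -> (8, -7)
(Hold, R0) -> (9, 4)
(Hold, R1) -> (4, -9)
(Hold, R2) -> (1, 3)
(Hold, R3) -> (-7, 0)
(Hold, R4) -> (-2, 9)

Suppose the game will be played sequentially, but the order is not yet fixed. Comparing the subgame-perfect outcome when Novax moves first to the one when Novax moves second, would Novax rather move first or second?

second

If Labs Inc. leads: Novax's best replies are Invest→R3, Hold→R4; Labs Inc.'s induced payoffs -5, -2; outcome (Hold, R4), payoffs (-2, 9).
If Novax leads: Labs Inc.'s best replies are R0→Hold, R1→Hold, R2→Hold, R3→Invest, R4→Invest; Novax's induced payoffs 4, -9, 3, 0, -7; outcome (Hold, R0), payoffs (9, 4).
Novax gets 4 moving first and 9 moving second, so Novax prefers to move second.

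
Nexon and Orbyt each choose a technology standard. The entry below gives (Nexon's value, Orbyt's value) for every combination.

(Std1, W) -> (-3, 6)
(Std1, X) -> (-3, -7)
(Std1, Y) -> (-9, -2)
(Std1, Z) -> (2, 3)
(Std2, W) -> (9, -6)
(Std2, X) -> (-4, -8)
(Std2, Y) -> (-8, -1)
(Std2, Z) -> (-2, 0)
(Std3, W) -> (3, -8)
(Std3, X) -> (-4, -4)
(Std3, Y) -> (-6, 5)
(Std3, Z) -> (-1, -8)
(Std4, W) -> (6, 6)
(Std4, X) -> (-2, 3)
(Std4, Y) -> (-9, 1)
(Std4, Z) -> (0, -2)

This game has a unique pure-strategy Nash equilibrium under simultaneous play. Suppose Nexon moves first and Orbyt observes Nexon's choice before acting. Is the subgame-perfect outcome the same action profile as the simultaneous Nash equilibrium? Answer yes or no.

Solve by backward induction (Nexon leads).
- Std1: Orbyt compares 6, -7, -2, 3 and picks W; Nexon would get -3.
- Std2: Orbyt compares -6, -8, -1, 0 and picks Z; Nexon would get -2.
- Std3: Orbyt compares -8, -4, 5, -8 and picks Y; Nexon would get -6.
- Std4: Orbyt compares 6, 3, 1, -2 and picks W; Nexon would get 6.
Nexon's induced payoffs are -3, -2, -6, 6, so Nexon commits to Std4. Subgame-perfect outcome: (Std4, W) with payoffs (6, 6).
Under simultaneous play:
Nexon's best replies: W→Std2; X→Std4; Y→Std3; Z→Std1.
Orbyt's best replies: Std1→W; Std2→Z; Std3→Y; Std4→W.
Only (Std3, Y) has each player best-responding; Nash payoffs (-6, 5).
Sequential outcome (Std4, W) differs from the Nash profile (Std3, Y).

no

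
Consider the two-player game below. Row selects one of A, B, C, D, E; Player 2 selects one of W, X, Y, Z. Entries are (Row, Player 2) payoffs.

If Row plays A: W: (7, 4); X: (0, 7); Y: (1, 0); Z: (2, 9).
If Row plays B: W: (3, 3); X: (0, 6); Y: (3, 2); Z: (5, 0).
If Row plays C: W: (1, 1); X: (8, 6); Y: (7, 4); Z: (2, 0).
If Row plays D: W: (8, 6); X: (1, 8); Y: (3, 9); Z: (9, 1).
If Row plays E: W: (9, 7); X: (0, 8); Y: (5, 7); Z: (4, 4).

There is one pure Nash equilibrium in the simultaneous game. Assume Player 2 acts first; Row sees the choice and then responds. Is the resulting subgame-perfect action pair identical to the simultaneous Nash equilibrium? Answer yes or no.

Backward induction with Player 2 moving first.
- W: BR = E, leader payoff 7.
- X: BR = C, leader payoff 6.
- Y: BR = C, leader payoff 4.
- Z: BR = D, leader payoff 1.
Player 2's induced payoffs are 7, 6, 4, 1, so Player 2 commits to W. Subgame-perfect outcome: (E, W) with payoffs (9, 7).
Now find the simultaneous Nash equilibrium.
Row's best replies: W→E; X→C; Y→C; Z→D.
Player 2's best replies: A→Z; B→X; C→X; D→Y; E→X.
Only (C, X) has each player best-responding; Nash payoffs (8, 6).
Sequential outcome (E, W) differs from the Nash profile (C, X).

no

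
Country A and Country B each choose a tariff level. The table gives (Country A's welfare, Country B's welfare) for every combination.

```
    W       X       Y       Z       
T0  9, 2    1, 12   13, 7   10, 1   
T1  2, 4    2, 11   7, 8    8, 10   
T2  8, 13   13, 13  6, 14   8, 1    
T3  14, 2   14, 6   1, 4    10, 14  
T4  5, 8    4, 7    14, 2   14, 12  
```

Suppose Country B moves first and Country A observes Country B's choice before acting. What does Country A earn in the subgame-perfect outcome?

14

Backward induction with Country B moving first.
- W: BR = T3, leader payoff 2.
- X: BR = T3, leader payoff 6.
- Y: BR = T4, leader payoff 2.
- Z: BR = T4, leader payoff 12.
Among 2, 6, 2, 12, the best is 12 at Z. Subgame-perfect outcome: (T4, Z) with payoffs (14, 12).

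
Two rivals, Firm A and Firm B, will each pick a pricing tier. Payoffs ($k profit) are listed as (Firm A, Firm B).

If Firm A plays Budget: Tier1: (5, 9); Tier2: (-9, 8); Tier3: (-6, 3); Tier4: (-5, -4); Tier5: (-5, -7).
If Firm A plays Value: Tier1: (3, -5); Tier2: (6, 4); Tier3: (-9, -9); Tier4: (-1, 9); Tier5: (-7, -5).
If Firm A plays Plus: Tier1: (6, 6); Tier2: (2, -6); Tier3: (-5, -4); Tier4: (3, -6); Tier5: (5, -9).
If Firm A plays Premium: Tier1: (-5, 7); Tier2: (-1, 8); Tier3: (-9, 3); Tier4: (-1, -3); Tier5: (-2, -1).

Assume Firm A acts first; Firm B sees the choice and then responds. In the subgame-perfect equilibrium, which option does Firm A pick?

Work backward from Firm B's decision.
- Budget → Firm B plays Tier1 (best of 9, 8, 3, -4, -7); Firm A gets 5.
- Value → Firm B plays Tier4 (best of -5, 4, -9, 9, -5); Firm A gets -1.
- Plus → Firm B plays Tier1 (best of 6, -6, -4, -6, -9); Firm A gets 6.
- Premium → Firm B plays Tier2 (best of 7, 8, 3, -3, -1); Firm A gets -1.
Firm A's induced payoffs are 5, -1, 6, -1, so Firm A commits to Plus. Subgame-perfect outcome: (Plus, Tier1) with payoffs (6, 6).

Plus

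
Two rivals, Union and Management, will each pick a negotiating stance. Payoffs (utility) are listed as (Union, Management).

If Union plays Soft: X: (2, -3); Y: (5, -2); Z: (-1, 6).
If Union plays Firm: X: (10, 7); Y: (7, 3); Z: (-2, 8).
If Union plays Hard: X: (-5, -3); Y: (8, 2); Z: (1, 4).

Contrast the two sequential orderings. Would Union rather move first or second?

If Union leads: Management's best replies are Soft→Z, Firm→Z, Hard→Z; Union's induced payoffs -1, -2, 1; outcome (Hard, Z), payoffs (1, 4).
If Management leads: Union's best replies are X→Firm, Y→Hard, Z→Hard; Management's induced payoffs 7, 2, 4; outcome (Firm, X), payoffs (10, 7).
Union gets 1 moving first and 10 moving second, so Union prefers to move second.

second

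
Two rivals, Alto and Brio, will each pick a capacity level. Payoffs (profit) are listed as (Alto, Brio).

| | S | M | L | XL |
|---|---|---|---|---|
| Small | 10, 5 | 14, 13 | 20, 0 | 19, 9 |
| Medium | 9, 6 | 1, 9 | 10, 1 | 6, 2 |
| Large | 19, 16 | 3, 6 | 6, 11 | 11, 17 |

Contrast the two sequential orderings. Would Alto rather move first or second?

second

If Alto leads: Brio's best replies are Small→M, Medium→M, Large→XL; Alto's induced payoffs 14, 1, 11; outcome (Small, M), payoffs (14, 13).
If Brio leads: Alto's best replies are S→Large, M→Small, L→Small, XL→Small; Brio's induced payoffs 16, 13, 0, 9; outcome (Large, S), payoffs (19, 16).
Alto gets 14 moving first and 19 moving second, so Alto prefers to move second.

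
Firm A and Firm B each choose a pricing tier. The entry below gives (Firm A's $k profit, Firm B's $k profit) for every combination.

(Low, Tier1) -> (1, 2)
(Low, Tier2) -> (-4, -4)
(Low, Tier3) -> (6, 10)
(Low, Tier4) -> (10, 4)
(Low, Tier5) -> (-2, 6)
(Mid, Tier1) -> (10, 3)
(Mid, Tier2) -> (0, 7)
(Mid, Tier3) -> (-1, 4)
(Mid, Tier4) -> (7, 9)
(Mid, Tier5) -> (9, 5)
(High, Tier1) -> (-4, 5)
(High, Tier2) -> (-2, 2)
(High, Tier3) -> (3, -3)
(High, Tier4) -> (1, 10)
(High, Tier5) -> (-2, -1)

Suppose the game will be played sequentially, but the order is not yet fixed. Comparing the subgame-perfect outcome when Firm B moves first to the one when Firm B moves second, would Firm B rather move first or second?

If Firm A leads: Firm B's best replies are Low→Tier3, Mid→Tier4, High→Tier4; Firm A's induced payoffs 6, 7, 1; outcome (Mid, Tier4), payoffs (7, 9).
If Firm B leads: Firm A's best replies are Tier1→Mid, Tier2→Mid, Tier3→Low, Tier4→Low, Tier5→Mid; Firm B's induced payoffs 3, 7, 10, 4, 5; outcome (Low, Tier3), payoffs (6, 10).
Firm B gets 10 moving first and 9 moving second, so Firm B prefers to move first.

first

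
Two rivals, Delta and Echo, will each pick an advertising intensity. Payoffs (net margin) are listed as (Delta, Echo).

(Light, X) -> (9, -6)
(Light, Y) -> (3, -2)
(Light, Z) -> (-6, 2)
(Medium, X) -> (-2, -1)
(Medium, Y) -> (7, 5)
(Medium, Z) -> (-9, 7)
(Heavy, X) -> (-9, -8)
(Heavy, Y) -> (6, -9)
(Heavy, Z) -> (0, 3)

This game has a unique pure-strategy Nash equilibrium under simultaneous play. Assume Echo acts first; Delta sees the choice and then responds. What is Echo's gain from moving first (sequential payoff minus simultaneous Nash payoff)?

Backward induction with Echo moving first.
- X → Delta plays Light (best of 9, -2, -9); Echo gets -6.
- Y → Delta plays Medium (best of 3, 7, 6); Echo gets 5.
- Z → Delta plays Heavy (best of -6, -9, 0); Echo gets 3.
Among -6, 5, 3, the best is 5 at Y. Subgame-perfect outcome: (Medium, Y) with payoffs (7, 5).
Under simultaneous play:
Delta's best replies: X→Light; Y→Medium; Z→Heavy.
Echo's best replies: Light→Z; Medium→Z; Heavy→Z.
The unique mutual best reply is (Heavy, Z), giving (0, 3).
Echo's commitment gain: 5 − 3 = 2.

2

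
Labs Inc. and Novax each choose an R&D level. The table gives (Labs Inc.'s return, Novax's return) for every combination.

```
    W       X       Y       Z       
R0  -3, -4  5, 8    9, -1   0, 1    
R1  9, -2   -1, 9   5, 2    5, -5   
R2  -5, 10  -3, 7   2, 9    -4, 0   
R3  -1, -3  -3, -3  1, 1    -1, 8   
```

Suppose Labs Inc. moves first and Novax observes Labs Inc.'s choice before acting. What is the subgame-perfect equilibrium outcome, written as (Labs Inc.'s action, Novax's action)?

Work backward from Novax's decision.
- R0: BR = X, leader payoff 5.
- R1: BR = X, leader payoff -1.
- R2: BR = W, leader payoff -5.
- R3: BR = Z, leader payoff -1.
Labs Inc.'s induced payoffs are 5, -1, -5, -1, so Labs Inc. commits to R0. Subgame-perfect outcome: (R0, X) with payoffs (5, 8).

(R0, X)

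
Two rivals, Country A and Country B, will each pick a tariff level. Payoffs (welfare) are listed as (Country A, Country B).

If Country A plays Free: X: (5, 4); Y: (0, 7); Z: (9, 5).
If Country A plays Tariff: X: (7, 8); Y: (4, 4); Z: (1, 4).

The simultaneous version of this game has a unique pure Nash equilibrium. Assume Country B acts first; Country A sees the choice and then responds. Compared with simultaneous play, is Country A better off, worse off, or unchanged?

unchanged

Work backward from Country A's decision.
- X → Country A plays Tariff (best of 5, 7); Country B gets 8.
- Y → Country A plays Tariff (best of 0, 4); Country B gets 4.
- Z → Country A plays Free (best of 9, 1); Country B gets 5.
Country B's induced payoffs are 8, 4, 5, so Country B commits to X. Subgame-perfect outcome: (Tariff, X) with payoffs (7, 8).
For the simultaneous game, intersect best replies.
Country A's best replies: X→Tariff; Y→Tariff; Z→Free.
Country B's best replies: Free→Y; Tariff→X.
The unique mutual best reply is (Tariff, X), giving (7, 8).
Country A earns 7 sequentially versus 7 at the Nash outcome: unchanged.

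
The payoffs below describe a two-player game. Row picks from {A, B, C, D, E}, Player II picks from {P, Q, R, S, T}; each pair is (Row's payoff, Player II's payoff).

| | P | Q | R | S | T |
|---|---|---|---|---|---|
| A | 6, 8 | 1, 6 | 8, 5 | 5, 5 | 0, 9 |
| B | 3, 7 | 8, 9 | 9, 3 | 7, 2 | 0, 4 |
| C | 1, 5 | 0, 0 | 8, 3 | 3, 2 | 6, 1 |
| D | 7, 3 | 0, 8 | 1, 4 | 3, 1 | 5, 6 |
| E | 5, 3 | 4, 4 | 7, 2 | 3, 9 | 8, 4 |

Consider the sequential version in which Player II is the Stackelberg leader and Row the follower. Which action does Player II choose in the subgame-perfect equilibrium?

Q

Backward induction with Player II moving first.
- P: Row compares 6, 3, 1, 7, 5 and picks D; Player II would get 3.
- Q: Row compares 1, 8, 0, 0, 4 and picks B; Player II would get 9.
- R: Row compares 8, 9, 8, 1, 7 and picks B; Player II would get 3.
- S: Row compares 5, 7, 3, 3, 3 and picks B; Player II would get 2.
- T: Row compares 0, 0, 6, 5, 8 and picks E; Player II would get 4.
Maximizing over 3, 9, 3, 2, 4, Player II chooses Q. Subgame-perfect outcome: (B, Q) with payoffs (8, 9).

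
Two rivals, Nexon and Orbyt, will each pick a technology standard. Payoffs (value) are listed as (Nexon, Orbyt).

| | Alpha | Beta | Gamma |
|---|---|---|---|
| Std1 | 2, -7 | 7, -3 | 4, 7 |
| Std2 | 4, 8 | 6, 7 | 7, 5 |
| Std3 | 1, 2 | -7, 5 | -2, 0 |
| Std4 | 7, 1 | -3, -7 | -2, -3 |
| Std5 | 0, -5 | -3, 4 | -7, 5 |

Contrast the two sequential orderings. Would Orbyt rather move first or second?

first

If Nexon leads: Orbyt's best replies are Std1→Gamma, Std2→Alpha, Std3→Beta, Std4→Alpha, Std5→Gamma; Nexon's induced payoffs 4, 4, -7, 7, -7; outcome (Std4, Alpha), payoffs (7, 1).
If Orbyt leads: Nexon's best replies are Alpha→Std4, Beta→Std1, Gamma→Std2; Orbyt's induced payoffs 1, -3, 5; outcome (Std2, Gamma), payoffs (7, 5).
Orbyt gets 5 moving first and 1 moving second, so Orbyt prefers to move first.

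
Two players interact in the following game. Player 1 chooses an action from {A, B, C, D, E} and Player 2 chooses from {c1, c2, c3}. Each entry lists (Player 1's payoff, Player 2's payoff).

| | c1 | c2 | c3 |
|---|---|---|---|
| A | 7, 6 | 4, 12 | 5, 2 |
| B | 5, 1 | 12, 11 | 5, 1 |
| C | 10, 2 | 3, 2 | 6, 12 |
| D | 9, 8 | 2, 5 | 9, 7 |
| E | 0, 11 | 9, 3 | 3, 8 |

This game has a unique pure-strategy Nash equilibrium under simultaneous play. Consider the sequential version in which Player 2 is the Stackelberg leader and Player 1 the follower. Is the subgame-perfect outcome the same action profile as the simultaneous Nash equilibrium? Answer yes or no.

Work backward from Player 1's decision.
- c1 → Player 1 plays C (best of 7, 5, 10, 9, 0); Player 2 gets 2.
- c2 → Player 1 plays B (best of 4, 12, 3, 2, 9); Player 2 gets 11.
- c3 → Player 1 plays D (best of 5, 5, 6, 9, 3); Player 2 gets 7.
Among 2, 11, 7, the best is 11 at c2. Subgame-perfect outcome: (B, c2) with payoffs (12, 11).
Under simultaneous play:
Player 1's best replies: c1→C; c2→B; c3→D.
Player 2's best replies: A→c2; B→c2; C→c3; D→c1; E→c1.
Only (B, c2) has each player best-responding; Nash payoffs (12, 11).
Sequential outcome (B, c2) coincides with the Nash profile (B, c2).

yes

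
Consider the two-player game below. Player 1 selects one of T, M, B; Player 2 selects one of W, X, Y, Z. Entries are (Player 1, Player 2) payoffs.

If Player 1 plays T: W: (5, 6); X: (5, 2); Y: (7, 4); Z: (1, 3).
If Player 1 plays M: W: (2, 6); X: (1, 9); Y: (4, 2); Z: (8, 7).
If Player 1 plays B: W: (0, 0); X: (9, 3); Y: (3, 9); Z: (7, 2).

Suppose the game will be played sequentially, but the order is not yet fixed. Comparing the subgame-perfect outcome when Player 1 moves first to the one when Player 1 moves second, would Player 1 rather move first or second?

If Player 1 leads: Player 2's best replies are T→W, M→X, B→Y; Player 1's induced payoffs 5, 1, 3; outcome (T, W), payoffs (5, 6).
If Player 2 leads: Player 1's best replies are W→T, X→B, Y→T, Z→M; Player 2's induced payoffs 6, 3, 4, 7; outcome (M, Z), payoffs (8, 7).
Player 1 gets 5 moving first and 8 moving second, so Player 1 prefers to move second.

second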